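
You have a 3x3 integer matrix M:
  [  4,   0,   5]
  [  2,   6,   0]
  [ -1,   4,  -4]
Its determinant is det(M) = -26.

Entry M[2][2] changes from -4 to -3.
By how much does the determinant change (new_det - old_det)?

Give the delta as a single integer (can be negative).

Answer: 24

Derivation:
Cofactor C_22 = 24
Entry delta = -3 - -4 = 1
Det delta = entry_delta * cofactor = 1 * 24 = 24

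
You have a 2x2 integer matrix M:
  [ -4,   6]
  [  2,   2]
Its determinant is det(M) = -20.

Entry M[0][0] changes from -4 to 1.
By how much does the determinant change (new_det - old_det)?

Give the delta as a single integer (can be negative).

Answer: 10

Derivation:
Cofactor C_00 = 2
Entry delta = 1 - -4 = 5
Det delta = entry_delta * cofactor = 5 * 2 = 10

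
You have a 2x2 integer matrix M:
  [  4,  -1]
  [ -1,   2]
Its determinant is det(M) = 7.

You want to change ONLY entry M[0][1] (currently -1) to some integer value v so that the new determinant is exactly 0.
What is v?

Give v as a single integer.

det is linear in entry M[0][1]: det = old_det + (v - -1) * C_01
Cofactor C_01 = 1
Want det = 0: 7 + (v - -1) * 1 = 0
  (v - -1) = -7 / 1 = -7
  v = -1 + (-7) = -8

Answer: -8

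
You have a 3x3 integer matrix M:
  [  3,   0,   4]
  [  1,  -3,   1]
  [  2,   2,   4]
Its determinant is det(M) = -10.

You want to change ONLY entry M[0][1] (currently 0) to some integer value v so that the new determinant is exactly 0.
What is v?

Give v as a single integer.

det is linear in entry M[0][1]: det = old_det + (v - 0) * C_01
Cofactor C_01 = -2
Want det = 0: -10 + (v - 0) * -2 = 0
  (v - 0) = 10 / -2 = -5
  v = 0 + (-5) = -5

Answer: -5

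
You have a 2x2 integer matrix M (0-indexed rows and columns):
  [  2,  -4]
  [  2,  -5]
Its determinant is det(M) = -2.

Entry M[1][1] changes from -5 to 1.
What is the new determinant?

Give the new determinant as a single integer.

Answer: 10

Derivation:
det is linear in row 1: changing M[1][1] by delta changes det by delta * cofactor(1,1).
Cofactor C_11 = (-1)^(1+1) * minor(1,1) = 2
Entry delta = 1 - -5 = 6
Det delta = 6 * 2 = 12
New det = -2 + 12 = 10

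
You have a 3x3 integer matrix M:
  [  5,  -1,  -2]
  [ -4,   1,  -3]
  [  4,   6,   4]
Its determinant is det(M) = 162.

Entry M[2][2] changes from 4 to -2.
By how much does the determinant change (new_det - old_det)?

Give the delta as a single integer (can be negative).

Cofactor C_22 = 1
Entry delta = -2 - 4 = -6
Det delta = entry_delta * cofactor = -6 * 1 = -6

Answer: -6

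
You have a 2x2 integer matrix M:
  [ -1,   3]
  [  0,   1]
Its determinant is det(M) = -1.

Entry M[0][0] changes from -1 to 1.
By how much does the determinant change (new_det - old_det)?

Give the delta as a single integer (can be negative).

Answer: 2

Derivation:
Cofactor C_00 = 1
Entry delta = 1 - -1 = 2
Det delta = entry_delta * cofactor = 2 * 1 = 2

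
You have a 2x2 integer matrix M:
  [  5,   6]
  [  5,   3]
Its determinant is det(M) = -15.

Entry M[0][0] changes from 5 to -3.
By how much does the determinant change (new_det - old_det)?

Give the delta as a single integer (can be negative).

Answer: -24

Derivation:
Cofactor C_00 = 3
Entry delta = -3 - 5 = -8
Det delta = entry_delta * cofactor = -8 * 3 = -24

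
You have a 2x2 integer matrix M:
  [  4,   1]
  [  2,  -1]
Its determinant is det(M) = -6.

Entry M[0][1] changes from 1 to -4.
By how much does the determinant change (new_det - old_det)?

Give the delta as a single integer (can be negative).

Answer: 10

Derivation:
Cofactor C_01 = -2
Entry delta = -4 - 1 = -5
Det delta = entry_delta * cofactor = -5 * -2 = 10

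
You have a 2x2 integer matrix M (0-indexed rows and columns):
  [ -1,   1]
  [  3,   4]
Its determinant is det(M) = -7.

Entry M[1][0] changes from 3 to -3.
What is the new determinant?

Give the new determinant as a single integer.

det is linear in row 1: changing M[1][0] by delta changes det by delta * cofactor(1,0).
Cofactor C_10 = (-1)^(1+0) * minor(1,0) = -1
Entry delta = -3 - 3 = -6
Det delta = -6 * -1 = 6
New det = -7 + 6 = -1

Answer: -1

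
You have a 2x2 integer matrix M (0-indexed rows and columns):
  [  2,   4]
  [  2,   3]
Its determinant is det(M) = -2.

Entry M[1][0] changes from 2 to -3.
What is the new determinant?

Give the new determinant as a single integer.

Answer: 18

Derivation:
det is linear in row 1: changing M[1][0] by delta changes det by delta * cofactor(1,0).
Cofactor C_10 = (-1)^(1+0) * minor(1,0) = -4
Entry delta = -3 - 2 = -5
Det delta = -5 * -4 = 20
New det = -2 + 20 = 18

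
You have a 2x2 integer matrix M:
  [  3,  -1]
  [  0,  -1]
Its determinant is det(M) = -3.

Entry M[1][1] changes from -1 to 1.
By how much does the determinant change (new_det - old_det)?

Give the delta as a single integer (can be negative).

Cofactor C_11 = 3
Entry delta = 1 - -1 = 2
Det delta = entry_delta * cofactor = 2 * 3 = 6

Answer: 6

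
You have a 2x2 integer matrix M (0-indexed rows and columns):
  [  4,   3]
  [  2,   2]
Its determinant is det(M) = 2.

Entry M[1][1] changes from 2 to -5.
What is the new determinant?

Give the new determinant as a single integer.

det is linear in row 1: changing M[1][1] by delta changes det by delta * cofactor(1,1).
Cofactor C_11 = (-1)^(1+1) * minor(1,1) = 4
Entry delta = -5 - 2 = -7
Det delta = -7 * 4 = -28
New det = 2 + -28 = -26

Answer: -26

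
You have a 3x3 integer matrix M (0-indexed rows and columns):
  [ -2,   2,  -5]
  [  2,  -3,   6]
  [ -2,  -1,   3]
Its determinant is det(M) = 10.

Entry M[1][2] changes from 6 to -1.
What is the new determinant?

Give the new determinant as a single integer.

det is linear in row 1: changing M[1][2] by delta changes det by delta * cofactor(1,2).
Cofactor C_12 = (-1)^(1+2) * minor(1,2) = -6
Entry delta = -1 - 6 = -7
Det delta = -7 * -6 = 42
New det = 10 + 42 = 52

Answer: 52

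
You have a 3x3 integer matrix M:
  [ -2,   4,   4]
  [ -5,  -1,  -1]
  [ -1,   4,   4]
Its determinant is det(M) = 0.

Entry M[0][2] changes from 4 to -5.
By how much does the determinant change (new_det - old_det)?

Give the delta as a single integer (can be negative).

Answer: 189

Derivation:
Cofactor C_02 = -21
Entry delta = -5 - 4 = -9
Det delta = entry_delta * cofactor = -9 * -21 = 189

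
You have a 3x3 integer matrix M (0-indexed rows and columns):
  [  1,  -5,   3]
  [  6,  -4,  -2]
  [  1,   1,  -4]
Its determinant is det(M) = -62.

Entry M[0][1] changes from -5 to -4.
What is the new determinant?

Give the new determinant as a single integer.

det is linear in row 0: changing M[0][1] by delta changes det by delta * cofactor(0,1).
Cofactor C_01 = (-1)^(0+1) * minor(0,1) = 22
Entry delta = -4 - -5 = 1
Det delta = 1 * 22 = 22
New det = -62 + 22 = -40

Answer: -40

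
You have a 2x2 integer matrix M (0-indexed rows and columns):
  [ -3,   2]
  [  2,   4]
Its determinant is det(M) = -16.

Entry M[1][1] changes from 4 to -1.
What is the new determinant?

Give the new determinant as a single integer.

det is linear in row 1: changing M[1][1] by delta changes det by delta * cofactor(1,1).
Cofactor C_11 = (-1)^(1+1) * minor(1,1) = -3
Entry delta = -1 - 4 = -5
Det delta = -5 * -3 = 15
New det = -16 + 15 = -1

Answer: -1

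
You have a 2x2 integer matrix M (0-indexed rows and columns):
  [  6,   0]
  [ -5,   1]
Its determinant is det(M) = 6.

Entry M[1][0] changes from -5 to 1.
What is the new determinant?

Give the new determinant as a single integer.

det is linear in row 1: changing M[1][0] by delta changes det by delta * cofactor(1,0).
Cofactor C_10 = (-1)^(1+0) * minor(1,0) = 0
Entry delta = 1 - -5 = 6
Det delta = 6 * 0 = 0
New det = 6 + 0 = 6

Answer: 6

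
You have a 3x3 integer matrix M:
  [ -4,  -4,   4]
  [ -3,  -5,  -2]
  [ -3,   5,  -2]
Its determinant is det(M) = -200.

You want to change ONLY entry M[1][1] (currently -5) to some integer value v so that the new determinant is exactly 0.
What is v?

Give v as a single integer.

det is linear in entry M[1][1]: det = old_det + (v - -5) * C_11
Cofactor C_11 = 20
Want det = 0: -200 + (v - -5) * 20 = 0
  (v - -5) = 200 / 20 = 10
  v = -5 + (10) = 5

Answer: 5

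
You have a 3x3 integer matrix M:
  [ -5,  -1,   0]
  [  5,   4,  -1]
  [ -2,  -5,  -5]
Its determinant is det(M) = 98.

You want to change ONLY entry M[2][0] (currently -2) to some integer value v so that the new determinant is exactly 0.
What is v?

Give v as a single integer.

det is linear in entry M[2][0]: det = old_det + (v - -2) * C_20
Cofactor C_20 = 1
Want det = 0: 98 + (v - -2) * 1 = 0
  (v - -2) = -98 / 1 = -98
  v = -2 + (-98) = -100

Answer: -100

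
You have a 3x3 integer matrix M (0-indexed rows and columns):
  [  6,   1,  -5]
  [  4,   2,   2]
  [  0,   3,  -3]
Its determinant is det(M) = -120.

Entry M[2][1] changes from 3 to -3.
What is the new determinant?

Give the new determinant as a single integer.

Answer: 72

Derivation:
det is linear in row 2: changing M[2][1] by delta changes det by delta * cofactor(2,1).
Cofactor C_21 = (-1)^(2+1) * minor(2,1) = -32
Entry delta = -3 - 3 = -6
Det delta = -6 * -32 = 192
New det = -120 + 192 = 72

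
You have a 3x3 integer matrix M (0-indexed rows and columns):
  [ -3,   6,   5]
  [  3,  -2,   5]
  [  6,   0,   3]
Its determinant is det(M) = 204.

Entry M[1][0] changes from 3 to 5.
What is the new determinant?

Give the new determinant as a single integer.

Answer: 168

Derivation:
det is linear in row 1: changing M[1][0] by delta changes det by delta * cofactor(1,0).
Cofactor C_10 = (-1)^(1+0) * minor(1,0) = -18
Entry delta = 5 - 3 = 2
Det delta = 2 * -18 = -36
New det = 204 + -36 = 168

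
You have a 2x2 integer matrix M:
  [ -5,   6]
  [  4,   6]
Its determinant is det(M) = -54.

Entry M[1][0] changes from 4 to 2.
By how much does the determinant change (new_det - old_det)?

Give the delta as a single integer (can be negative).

Answer: 12

Derivation:
Cofactor C_10 = -6
Entry delta = 2 - 4 = -2
Det delta = entry_delta * cofactor = -2 * -6 = 12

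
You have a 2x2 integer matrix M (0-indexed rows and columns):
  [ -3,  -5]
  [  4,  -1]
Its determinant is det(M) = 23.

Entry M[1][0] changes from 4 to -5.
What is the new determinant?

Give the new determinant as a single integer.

Answer: -22

Derivation:
det is linear in row 1: changing M[1][0] by delta changes det by delta * cofactor(1,0).
Cofactor C_10 = (-1)^(1+0) * minor(1,0) = 5
Entry delta = -5 - 4 = -9
Det delta = -9 * 5 = -45
New det = 23 + -45 = -22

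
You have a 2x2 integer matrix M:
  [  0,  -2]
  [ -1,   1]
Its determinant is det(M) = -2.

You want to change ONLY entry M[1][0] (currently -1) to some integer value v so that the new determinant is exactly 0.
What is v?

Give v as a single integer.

det is linear in entry M[1][0]: det = old_det + (v - -1) * C_10
Cofactor C_10 = 2
Want det = 0: -2 + (v - -1) * 2 = 0
  (v - -1) = 2 / 2 = 1
  v = -1 + (1) = 0

Answer: 0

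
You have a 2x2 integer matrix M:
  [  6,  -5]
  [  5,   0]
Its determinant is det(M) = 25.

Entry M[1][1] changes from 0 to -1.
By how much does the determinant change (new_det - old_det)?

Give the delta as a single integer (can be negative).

Cofactor C_11 = 6
Entry delta = -1 - 0 = -1
Det delta = entry_delta * cofactor = -1 * 6 = -6

Answer: -6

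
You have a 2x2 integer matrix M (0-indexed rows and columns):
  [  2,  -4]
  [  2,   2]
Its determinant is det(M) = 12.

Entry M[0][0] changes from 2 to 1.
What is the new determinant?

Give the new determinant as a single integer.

Answer: 10

Derivation:
det is linear in row 0: changing M[0][0] by delta changes det by delta * cofactor(0,0).
Cofactor C_00 = (-1)^(0+0) * minor(0,0) = 2
Entry delta = 1 - 2 = -1
Det delta = -1 * 2 = -2
New det = 12 + -2 = 10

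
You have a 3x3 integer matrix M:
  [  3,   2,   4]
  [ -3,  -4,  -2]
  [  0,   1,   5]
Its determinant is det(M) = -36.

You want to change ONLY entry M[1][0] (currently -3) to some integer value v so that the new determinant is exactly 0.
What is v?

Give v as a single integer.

Answer: -9

Derivation:
det is linear in entry M[1][0]: det = old_det + (v - -3) * C_10
Cofactor C_10 = -6
Want det = 0: -36 + (v - -3) * -6 = 0
  (v - -3) = 36 / -6 = -6
  v = -3 + (-6) = -9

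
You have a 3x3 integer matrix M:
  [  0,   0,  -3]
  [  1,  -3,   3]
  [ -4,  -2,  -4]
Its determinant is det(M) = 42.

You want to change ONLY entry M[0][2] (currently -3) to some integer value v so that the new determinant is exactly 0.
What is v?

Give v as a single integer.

det is linear in entry M[0][2]: det = old_det + (v - -3) * C_02
Cofactor C_02 = -14
Want det = 0: 42 + (v - -3) * -14 = 0
  (v - -3) = -42 / -14 = 3
  v = -3 + (3) = 0

Answer: 0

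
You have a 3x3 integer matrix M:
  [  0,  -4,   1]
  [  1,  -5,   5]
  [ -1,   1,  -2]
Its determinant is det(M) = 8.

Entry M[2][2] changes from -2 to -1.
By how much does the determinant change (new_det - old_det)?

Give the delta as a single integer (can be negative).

Cofactor C_22 = 4
Entry delta = -1 - -2 = 1
Det delta = entry_delta * cofactor = 1 * 4 = 4

Answer: 4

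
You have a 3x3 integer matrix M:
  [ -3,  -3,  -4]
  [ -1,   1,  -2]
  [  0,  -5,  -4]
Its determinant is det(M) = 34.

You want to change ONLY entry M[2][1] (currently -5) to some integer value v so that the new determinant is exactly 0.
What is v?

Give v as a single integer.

Answer: 12

Derivation:
det is linear in entry M[2][1]: det = old_det + (v - -5) * C_21
Cofactor C_21 = -2
Want det = 0: 34 + (v - -5) * -2 = 0
  (v - -5) = -34 / -2 = 17
  v = -5 + (17) = 12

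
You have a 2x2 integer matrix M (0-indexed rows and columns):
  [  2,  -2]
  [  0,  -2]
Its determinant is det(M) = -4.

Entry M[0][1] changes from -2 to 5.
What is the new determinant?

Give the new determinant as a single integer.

det is linear in row 0: changing M[0][1] by delta changes det by delta * cofactor(0,1).
Cofactor C_01 = (-1)^(0+1) * minor(0,1) = 0
Entry delta = 5 - -2 = 7
Det delta = 7 * 0 = 0
New det = -4 + 0 = -4

Answer: -4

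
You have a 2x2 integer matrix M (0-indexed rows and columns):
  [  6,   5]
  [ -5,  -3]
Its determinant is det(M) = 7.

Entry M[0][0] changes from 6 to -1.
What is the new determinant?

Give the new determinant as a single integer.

Answer: 28

Derivation:
det is linear in row 0: changing M[0][0] by delta changes det by delta * cofactor(0,0).
Cofactor C_00 = (-1)^(0+0) * minor(0,0) = -3
Entry delta = -1 - 6 = -7
Det delta = -7 * -3 = 21
New det = 7 + 21 = 28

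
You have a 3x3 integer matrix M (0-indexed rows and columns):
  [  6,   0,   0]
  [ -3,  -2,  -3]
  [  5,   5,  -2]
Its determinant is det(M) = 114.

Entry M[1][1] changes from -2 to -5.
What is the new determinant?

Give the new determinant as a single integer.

det is linear in row 1: changing M[1][1] by delta changes det by delta * cofactor(1,1).
Cofactor C_11 = (-1)^(1+1) * minor(1,1) = -12
Entry delta = -5 - -2 = -3
Det delta = -3 * -12 = 36
New det = 114 + 36 = 150

Answer: 150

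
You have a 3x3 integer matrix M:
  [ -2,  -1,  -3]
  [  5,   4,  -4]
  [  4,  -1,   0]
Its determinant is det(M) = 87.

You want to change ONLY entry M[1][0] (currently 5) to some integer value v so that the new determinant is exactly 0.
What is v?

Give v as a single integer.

det is linear in entry M[1][0]: det = old_det + (v - 5) * C_10
Cofactor C_10 = 3
Want det = 0: 87 + (v - 5) * 3 = 0
  (v - 5) = -87 / 3 = -29
  v = 5 + (-29) = -24

Answer: -24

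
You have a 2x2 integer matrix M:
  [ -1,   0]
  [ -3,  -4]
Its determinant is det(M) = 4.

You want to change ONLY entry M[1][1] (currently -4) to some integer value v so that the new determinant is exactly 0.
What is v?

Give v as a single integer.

Answer: 0

Derivation:
det is linear in entry M[1][1]: det = old_det + (v - -4) * C_11
Cofactor C_11 = -1
Want det = 0: 4 + (v - -4) * -1 = 0
  (v - -4) = -4 / -1 = 4
  v = -4 + (4) = 0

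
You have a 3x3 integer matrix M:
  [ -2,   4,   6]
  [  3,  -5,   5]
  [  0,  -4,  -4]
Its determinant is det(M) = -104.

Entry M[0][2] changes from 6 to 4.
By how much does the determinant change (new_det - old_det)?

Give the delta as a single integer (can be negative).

Cofactor C_02 = -12
Entry delta = 4 - 6 = -2
Det delta = entry_delta * cofactor = -2 * -12 = 24

Answer: 24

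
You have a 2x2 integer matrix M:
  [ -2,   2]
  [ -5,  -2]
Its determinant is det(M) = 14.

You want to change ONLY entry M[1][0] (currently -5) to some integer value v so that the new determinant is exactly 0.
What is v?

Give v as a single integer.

det is linear in entry M[1][0]: det = old_det + (v - -5) * C_10
Cofactor C_10 = -2
Want det = 0: 14 + (v - -5) * -2 = 0
  (v - -5) = -14 / -2 = 7
  v = -5 + (7) = 2

Answer: 2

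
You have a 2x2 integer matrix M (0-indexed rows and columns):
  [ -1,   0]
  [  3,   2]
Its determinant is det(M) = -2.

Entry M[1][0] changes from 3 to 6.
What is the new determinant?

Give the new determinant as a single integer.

Answer: -2

Derivation:
det is linear in row 1: changing M[1][0] by delta changes det by delta * cofactor(1,0).
Cofactor C_10 = (-1)^(1+0) * minor(1,0) = 0
Entry delta = 6 - 3 = 3
Det delta = 3 * 0 = 0
New det = -2 + 0 = -2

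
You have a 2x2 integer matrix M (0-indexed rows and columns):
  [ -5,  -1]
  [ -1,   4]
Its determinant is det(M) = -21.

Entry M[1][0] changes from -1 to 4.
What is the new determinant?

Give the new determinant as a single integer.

Answer: -16

Derivation:
det is linear in row 1: changing M[1][0] by delta changes det by delta * cofactor(1,0).
Cofactor C_10 = (-1)^(1+0) * minor(1,0) = 1
Entry delta = 4 - -1 = 5
Det delta = 5 * 1 = 5
New det = -21 + 5 = -16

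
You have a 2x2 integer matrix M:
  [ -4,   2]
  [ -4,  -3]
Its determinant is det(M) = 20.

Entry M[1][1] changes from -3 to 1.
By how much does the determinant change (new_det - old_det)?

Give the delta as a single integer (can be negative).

Answer: -16

Derivation:
Cofactor C_11 = -4
Entry delta = 1 - -3 = 4
Det delta = entry_delta * cofactor = 4 * -4 = -16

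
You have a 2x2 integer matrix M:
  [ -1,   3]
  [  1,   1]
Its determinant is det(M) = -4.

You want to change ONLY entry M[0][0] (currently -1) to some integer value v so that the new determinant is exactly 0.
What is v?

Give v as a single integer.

det is linear in entry M[0][0]: det = old_det + (v - -1) * C_00
Cofactor C_00 = 1
Want det = 0: -4 + (v - -1) * 1 = 0
  (v - -1) = 4 / 1 = 4
  v = -1 + (4) = 3

Answer: 3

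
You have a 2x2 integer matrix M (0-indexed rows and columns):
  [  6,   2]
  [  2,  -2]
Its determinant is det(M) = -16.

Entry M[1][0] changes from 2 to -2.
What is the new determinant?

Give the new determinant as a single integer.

Answer: -8

Derivation:
det is linear in row 1: changing M[1][0] by delta changes det by delta * cofactor(1,0).
Cofactor C_10 = (-1)^(1+0) * minor(1,0) = -2
Entry delta = -2 - 2 = -4
Det delta = -4 * -2 = 8
New det = -16 + 8 = -8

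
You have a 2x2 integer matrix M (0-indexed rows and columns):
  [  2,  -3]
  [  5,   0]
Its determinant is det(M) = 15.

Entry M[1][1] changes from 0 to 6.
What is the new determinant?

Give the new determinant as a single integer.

Answer: 27

Derivation:
det is linear in row 1: changing M[1][1] by delta changes det by delta * cofactor(1,1).
Cofactor C_11 = (-1)^(1+1) * minor(1,1) = 2
Entry delta = 6 - 0 = 6
Det delta = 6 * 2 = 12
New det = 15 + 12 = 27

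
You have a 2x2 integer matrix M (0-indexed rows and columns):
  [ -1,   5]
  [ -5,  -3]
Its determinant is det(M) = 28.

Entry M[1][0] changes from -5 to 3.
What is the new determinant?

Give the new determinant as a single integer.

det is linear in row 1: changing M[1][0] by delta changes det by delta * cofactor(1,0).
Cofactor C_10 = (-1)^(1+0) * minor(1,0) = -5
Entry delta = 3 - -5 = 8
Det delta = 8 * -5 = -40
New det = 28 + -40 = -12

Answer: -12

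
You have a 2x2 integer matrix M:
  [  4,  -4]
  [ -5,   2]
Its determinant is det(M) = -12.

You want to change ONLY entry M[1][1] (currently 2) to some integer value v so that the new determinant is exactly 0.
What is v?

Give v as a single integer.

Answer: 5

Derivation:
det is linear in entry M[1][1]: det = old_det + (v - 2) * C_11
Cofactor C_11 = 4
Want det = 0: -12 + (v - 2) * 4 = 0
  (v - 2) = 12 / 4 = 3
  v = 2 + (3) = 5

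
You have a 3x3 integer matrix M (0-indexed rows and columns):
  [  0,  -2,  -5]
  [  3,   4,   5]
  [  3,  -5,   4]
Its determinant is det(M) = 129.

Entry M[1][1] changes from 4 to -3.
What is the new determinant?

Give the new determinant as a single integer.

Answer: 24

Derivation:
det is linear in row 1: changing M[1][1] by delta changes det by delta * cofactor(1,1).
Cofactor C_11 = (-1)^(1+1) * minor(1,1) = 15
Entry delta = -3 - 4 = -7
Det delta = -7 * 15 = -105
New det = 129 + -105 = 24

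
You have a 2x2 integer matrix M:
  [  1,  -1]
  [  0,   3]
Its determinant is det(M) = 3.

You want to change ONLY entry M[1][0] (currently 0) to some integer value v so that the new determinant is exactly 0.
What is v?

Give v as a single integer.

Answer: -3

Derivation:
det is linear in entry M[1][0]: det = old_det + (v - 0) * C_10
Cofactor C_10 = 1
Want det = 0: 3 + (v - 0) * 1 = 0
  (v - 0) = -3 / 1 = -3
  v = 0 + (-3) = -3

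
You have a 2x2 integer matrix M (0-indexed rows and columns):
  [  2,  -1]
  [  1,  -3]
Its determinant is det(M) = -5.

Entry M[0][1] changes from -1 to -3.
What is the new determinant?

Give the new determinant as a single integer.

Answer: -3

Derivation:
det is linear in row 0: changing M[0][1] by delta changes det by delta * cofactor(0,1).
Cofactor C_01 = (-1)^(0+1) * minor(0,1) = -1
Entry delta = -3 - -1 = -2
Det delta = -2 * -1 = 2
New det = -5 + 2 = -3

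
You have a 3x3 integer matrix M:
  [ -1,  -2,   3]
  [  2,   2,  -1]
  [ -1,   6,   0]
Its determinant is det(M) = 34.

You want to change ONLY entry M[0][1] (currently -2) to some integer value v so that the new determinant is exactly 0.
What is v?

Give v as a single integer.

det is linear in entry M[0][1]: det = old_det + (v - -2) * C_01
Cofactor C_01 = 1
Want det = 0: 34 + (v - -2) * 1 = 0
  (v - -2) = -34 / 1 = -34
  v = -2 + (-34) = -36

Answer: -36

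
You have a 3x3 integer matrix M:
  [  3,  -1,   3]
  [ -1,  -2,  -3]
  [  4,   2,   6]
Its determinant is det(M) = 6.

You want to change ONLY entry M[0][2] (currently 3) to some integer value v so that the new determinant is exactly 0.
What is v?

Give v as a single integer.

det is linear in entry M[0][2]: det = old_det + (v - 3) * C_02
Cofactor C_02 = 6
Want det = 0: 6 + (v - 3) * 6 = 0
  (v - 3) = -6 / 6 = -1
  v = 3 + (-1) = 2

Answer: 2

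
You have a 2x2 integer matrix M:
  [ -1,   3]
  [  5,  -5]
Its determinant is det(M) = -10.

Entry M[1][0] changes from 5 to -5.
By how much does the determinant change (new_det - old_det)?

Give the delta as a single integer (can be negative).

Answer: 30

Derivation:
Cofactor C_10 = -3
Entry delta = -5 - 5 = -10
Det delta = entry_delta * cofactor = -10 * -3 = 30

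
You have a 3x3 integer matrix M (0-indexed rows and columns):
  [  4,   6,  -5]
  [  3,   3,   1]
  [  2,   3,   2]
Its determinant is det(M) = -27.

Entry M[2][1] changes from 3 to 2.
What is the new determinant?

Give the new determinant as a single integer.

Answer: -8

Derivation:
det is linear in row 2: changing M[2][1] by delta changes det by delta * cofactor(2,1).
Cofactor C_21 = (-1)^(2+1) * minor(2,1) = -19
Entry delta = 2 - 3 = -1
Det delta = -1 * -19 = 19
New det = -27 + 19 = -8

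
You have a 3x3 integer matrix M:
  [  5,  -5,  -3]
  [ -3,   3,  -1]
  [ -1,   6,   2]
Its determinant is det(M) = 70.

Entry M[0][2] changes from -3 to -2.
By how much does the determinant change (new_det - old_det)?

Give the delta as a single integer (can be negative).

Cofactor C_02 = -15
Entry delta = -2 - -3 = 1
Det delta = entry_delta * cofactor = 1 * -15 = -15

Answer: -15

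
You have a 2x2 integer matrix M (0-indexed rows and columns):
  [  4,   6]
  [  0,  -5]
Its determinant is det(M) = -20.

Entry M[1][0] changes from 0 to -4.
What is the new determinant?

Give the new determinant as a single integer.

det is linear in row 1: changing M[1][0] by delta changes det by delta * cofactor(1,0).
Cofactor C_10 = (-1)^(1+0) * minor(1,0) = -6
Entry delta = -4 - 0 = -4
Det delta = -4 * -6 = 24
New det = -20 + 24 = 4

Answer: 4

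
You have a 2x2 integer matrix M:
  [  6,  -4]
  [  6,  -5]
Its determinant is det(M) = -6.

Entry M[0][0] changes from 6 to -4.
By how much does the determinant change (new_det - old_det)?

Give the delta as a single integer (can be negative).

Cofactor C_00 = -5
Entry delta = -4 - 6 = -10
Det delta = entry_delta * cofactor = -10 * -5 = 50

Answer: 50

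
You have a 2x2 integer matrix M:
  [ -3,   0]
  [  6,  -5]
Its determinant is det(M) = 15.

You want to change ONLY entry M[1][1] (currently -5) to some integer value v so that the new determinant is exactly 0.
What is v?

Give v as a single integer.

det is linear in entry M[1][1]: det = old_det + (v - -5) * C_11
Cofactor C_11 = -3
Want det = 0: 15 + (v - -5) * -3 = 0
  (v - -5) = -15 / -3 = 5
  v = -5 + (5) = 0

Answer: 0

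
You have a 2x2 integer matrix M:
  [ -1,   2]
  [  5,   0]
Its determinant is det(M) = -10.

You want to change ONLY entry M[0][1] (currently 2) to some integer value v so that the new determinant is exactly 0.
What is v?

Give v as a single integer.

Answer: 0

Derivation:
det is linear in entry M[0][1]: det = old_det + (v - 2) * C_01
Cofactor C_01 = -5
Want det = 0: -10 + (v - 2) * -5 = 0
  (v - 2) = 10 / -5 = -2
  v = 2 + (-2) = 0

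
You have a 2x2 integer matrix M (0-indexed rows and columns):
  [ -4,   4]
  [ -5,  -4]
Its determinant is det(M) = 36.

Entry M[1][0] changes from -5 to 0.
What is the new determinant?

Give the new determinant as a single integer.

Answer: 16

Derivation:
det is linear in row 1: changing M[1][0] by delta changes det by delta * cofactor(1,0).
Cofactor C_10 = (-1)^(1+0) * minor(1,0) = -4
Entry delta = 0 - -5 = 5
Det delta = 5 * -4 = -20
New det = 36 + -20 = 16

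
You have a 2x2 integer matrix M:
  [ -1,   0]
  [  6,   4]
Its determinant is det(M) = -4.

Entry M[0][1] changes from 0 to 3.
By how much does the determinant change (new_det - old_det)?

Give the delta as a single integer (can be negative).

Cofactor C_01 = -6
Entry delta = 3 - 0 = 3
Det delta = entry_delta * cofactor = 3 * -6 = -18

Answer: -18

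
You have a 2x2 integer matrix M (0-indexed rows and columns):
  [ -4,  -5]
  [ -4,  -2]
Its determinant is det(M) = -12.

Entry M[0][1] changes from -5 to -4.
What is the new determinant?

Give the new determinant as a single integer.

Answer: -8

Derivation:
det is linear in row 0: changing M[0][1] by delta changes det by delta * cofactor(0,1).
Cofactor C_01 = (-1)^(0+1) * minor(0,1) = 4
Entry delta = -4 - -5 = 1
Det delta = 1 * 4 = 4
New det = -12 + 4 = -8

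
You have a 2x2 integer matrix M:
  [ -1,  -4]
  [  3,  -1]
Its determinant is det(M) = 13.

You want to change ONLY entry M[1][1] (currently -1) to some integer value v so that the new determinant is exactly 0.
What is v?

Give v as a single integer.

Answer: 12

Derivation:
det is linear in entry M[1][1]: det = old_det + (v - -1) * C_11
Cofactor C_11 = -1
Want det = 0: 13 + (v - -1) * -1 = 0
  (v - -1) = -13 / -1 = 13
  v = -1 + (13) = 12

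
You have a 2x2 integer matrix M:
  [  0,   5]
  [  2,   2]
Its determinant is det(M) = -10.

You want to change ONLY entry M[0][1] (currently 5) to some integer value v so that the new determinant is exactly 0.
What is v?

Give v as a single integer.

Answer: 0

Derivation:
det is linear in entry M[0][1]: det = old_det + (v - 5) * C_01
Cofactor C_01 = -2
Want det = 0: -10 + (v - 5) * -2 = 0
  (v - 5) = 10 / -2 = -5
  v = 5 + (-5) = 0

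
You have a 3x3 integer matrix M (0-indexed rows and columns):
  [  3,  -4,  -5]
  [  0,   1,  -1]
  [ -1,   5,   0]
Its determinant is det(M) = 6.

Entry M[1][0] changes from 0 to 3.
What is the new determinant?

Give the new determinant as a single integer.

det is linear in row 1: changing M[1][0] by delta changes det by delta * cofactor(1,0).
Cofactor C_10 = (-1)^(1+0) * minor(1,0) = -25
Entry delta = 3 - 0 = 3
Det delta = 3 * -25 = -75
New det = 6 + -75 = -69

Answer: -69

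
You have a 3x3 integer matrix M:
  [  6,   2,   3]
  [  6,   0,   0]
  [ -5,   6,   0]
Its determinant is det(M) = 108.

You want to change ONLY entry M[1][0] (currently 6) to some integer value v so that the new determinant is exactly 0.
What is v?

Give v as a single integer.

det is linear in entry M[1][0]: det = old_det + (v - 6) * C_10
Cofactor C_10 = 18
Want det = 0: 108 + (v - 6) * 18 = 0
  (v - 6) = -108 / 18 = -6
  v = 6 + (-6) = 0

Answer: 0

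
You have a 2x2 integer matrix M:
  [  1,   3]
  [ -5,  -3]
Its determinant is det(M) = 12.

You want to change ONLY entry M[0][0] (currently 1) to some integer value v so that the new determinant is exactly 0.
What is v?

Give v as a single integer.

Answer: 5

Derivation:
det is linear in entry M[0][0]: det = old_det + (v - 1) * C_00
Cofactor C_00 = -3
Want det = 0: 12 + (v - 1) * -3 = 0
  (v - 1) = -12 / -3 = 4
  v = 1 + (4) = 5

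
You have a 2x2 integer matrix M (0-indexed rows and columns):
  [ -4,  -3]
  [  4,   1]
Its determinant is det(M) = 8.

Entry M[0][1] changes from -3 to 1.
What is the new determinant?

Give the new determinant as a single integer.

Answer: -8

Derivation:
det is linear in row 0: changing M[0][1] by delta changes det by delta * cofactor(0,1).
Cofactor C_01 = (-1)^(0+1) * minor(0,1) = -4
Entry delta = 1 - -3 = 4
Det delta = 4 * -4 = -16
New det = 8 + -16 = -8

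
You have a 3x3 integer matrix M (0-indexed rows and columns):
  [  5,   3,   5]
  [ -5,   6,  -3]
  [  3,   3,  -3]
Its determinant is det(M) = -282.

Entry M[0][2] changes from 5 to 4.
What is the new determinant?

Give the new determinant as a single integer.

det is linear in row 0: changing M[0][2] by delta changes det by delta * cofactor(0,2).
Cofactor C_02 = (-1)^(0+2) * minor(0,2) = -33
Entry delta = 4 - 5 = -1
Det delta = -1 * -33 = 33
New det = -282 + 33 = -249

Answer: -249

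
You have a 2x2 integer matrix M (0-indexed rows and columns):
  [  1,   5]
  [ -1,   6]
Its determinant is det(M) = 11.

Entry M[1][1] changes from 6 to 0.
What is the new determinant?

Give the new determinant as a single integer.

det is linear in row 1: changing M[1][1] by delta changes det by delta * cofactor(1,1).
Cofactor C_11 = (-1)^(1+1) * minor(1,1) = 1
Entry delta = 0 - 6 = -6
Det delta = -6 * 1 = -6
New det = 11 + -6 = 5

Answer: 5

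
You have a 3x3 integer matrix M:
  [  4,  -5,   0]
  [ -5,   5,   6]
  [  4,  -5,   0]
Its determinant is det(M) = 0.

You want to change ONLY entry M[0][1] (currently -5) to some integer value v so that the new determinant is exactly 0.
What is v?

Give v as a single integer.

Answer: -5

Derivation:
det is linear in entry M[0][1]: det = old_det + (v - -5) * C_01
Cofactor C_01 = 24
Want det = 0: 0 + (v - -5) * 24 = 0
  (v - -5) = 0 / 24 = 0
  v = -5 + (0) = -5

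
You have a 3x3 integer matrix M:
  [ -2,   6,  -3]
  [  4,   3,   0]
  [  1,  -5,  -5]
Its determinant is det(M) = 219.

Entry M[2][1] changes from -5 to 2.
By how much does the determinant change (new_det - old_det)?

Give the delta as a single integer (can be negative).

Cofactor C_21 = -12
Entry delta = 2 - -5 = 7
Det delta = entry_delta * cofactor = 7 * -12 = -84

Answer: -84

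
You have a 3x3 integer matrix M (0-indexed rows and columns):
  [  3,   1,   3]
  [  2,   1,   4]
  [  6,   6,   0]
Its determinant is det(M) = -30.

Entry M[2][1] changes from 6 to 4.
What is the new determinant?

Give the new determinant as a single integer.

det is linear in row 2: changing M[2][1] by delta changes det by delta * cofactor(2,1).
Cofactor C_21 = (-1)^(2+1) * minor(2,1) = -6
Entry delta = 4 - 6 = -2
Det delta = -2 * -6 = 12
New det = -30 + 12 = -18

Answer: -18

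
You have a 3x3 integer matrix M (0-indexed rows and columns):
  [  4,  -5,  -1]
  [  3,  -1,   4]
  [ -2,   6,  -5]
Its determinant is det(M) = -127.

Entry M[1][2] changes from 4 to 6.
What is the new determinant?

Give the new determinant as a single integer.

Answer: -155

Derivation:
det is linear in row 1: changing M[1][2] by delta changes det by delta * cofactor(1,2).
Cofactor C_12 = (-1)^(1+2) * minor(1,2) = -14
Entry delta = 6 - 4 = 2
Det delta = 2 * -14 = -28
New det = -127 + -28 = -155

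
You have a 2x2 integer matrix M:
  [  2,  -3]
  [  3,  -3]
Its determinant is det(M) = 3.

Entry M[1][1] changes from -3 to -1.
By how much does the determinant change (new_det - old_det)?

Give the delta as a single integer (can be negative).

Cofactor C_11 = 2
Entry delta = -1 - -3 = 2
Det delta = entry_delta * cofactor = 2 * 2 = 4

Answer: 4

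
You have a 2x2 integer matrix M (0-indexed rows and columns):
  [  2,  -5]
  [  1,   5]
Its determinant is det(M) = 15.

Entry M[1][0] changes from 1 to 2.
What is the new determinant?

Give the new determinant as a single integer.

Answer: 20

Derivation:
det is linear in row 1: changing M[1][0] by delta changes det by delta * cofactor(1,0).
Cofactor C_10 = (-1)^(1+0) * minor(1,0) = 5
Entry delta = 2 - 1 = 1
Det delta = 1 * 5 = 5
New det = 15 + 5 = 20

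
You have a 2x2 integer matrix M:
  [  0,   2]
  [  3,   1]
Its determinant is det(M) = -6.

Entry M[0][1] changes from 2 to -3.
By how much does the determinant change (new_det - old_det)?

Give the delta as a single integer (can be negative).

Cofactor C_01 = -3
Entry delta = -3 - 2 = -5
Det delta = entry_delta * cofactor = -5 * -3 = 15

Answer: 15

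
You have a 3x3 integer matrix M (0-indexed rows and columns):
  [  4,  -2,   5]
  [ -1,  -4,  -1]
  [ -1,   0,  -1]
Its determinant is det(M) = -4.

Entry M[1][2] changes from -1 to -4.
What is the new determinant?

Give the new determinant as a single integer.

Answer: -10

Derivation:
det is linear in row 1: changing M[1][2] by delta changes det by delta * cofactor(1,2).
Cofactor C_12 = (-1)^(1+2) * minor(1,2) = 2
Entry delta = -4 - -1 = -3
Det delta = -3 * 2 = -6
New det = -4 + -6 = -10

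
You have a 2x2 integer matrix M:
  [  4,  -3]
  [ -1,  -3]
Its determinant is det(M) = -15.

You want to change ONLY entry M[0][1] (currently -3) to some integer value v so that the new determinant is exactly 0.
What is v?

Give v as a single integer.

det is linear in entry M[0][1]: det = old_det + (v - -3) * C_01
Cofactor C_01 = 1
Want det = 0: -15 + (v - -3) * 1 = 0
  (v - -3) = 15 / 1 = 15
  v = -3 + (15) = 12

Answer: 12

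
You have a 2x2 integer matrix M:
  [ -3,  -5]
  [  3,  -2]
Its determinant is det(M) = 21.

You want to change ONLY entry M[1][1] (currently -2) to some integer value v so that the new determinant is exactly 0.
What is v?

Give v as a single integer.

det is linear in entry M[1][1]: det = old_det + (v - -2) * C_11
Cofactor C_11 = -3
Want det = 0: 21 + (v - -2) * -3 = 0
  (v - -2) = -21 / -3 = 7
  v = -2 + (7) = 5

Answer: 5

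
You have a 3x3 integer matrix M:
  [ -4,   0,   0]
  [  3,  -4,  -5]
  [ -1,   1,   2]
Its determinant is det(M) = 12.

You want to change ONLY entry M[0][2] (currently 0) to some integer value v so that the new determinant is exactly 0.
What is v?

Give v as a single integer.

det is linear in entry M[0][2]: det = old_det + (v - 0) * C_02
Cofactor C_02 = -1
Want det = 0: 12 + (v - 0) * -1 = 0
  (v - 0) = -12 / -1 = 12
  v = 0 + (12) = 12

Answer: 12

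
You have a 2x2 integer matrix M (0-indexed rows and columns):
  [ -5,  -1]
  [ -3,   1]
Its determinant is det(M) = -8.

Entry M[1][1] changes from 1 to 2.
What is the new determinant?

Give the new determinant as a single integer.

Answer: -13

Derivation:
det is linear in row 1: changing M[1][1] by delta changes det by delta * cofactor(1,1).
Cofactor C_11 = (-1)^(1+1) * minor(1,1) = -5
Entry delta = 2 - 1 = 1
Det delta = 1 * -5 = -5
New det = -8 + -5 = -13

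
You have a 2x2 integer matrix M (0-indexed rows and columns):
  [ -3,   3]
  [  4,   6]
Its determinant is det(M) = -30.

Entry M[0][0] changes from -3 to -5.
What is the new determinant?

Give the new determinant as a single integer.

det is linear in row 0: changing M[0][0] by delta changes det by delta * cofactor(0,0).
Cofactor C_00 = (-1)^(0+0) * minor(0,0) = 6
Entry delta = -5 - -3 = -2
Det delta = -2 * 6 = -12
New det = -30 + -12 = -42

Answer: -42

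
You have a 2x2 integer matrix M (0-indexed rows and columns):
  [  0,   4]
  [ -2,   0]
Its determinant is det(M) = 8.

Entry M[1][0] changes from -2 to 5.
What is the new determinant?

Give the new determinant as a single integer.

det is linear in row 1: changing M[1][0] by delta changes det by delta * cofactor(1,0).
Cofactor C_10 = (-1)^(1+0) * minor(1,0) = -4
Entry delta = 5 - -2 = 7
Det delta = 7 * -4 = -28
New det = 8 + -28 = -20

Answer: -20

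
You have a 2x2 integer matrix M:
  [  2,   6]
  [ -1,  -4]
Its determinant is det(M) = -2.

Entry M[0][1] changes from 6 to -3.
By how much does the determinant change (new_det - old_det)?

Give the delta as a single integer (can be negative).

Cofactor C_01 = 1
Entry delta = -3 - 6 = -9
Det delta = entry_delta * cofactor = -9 * 1 = -9

Answer: -9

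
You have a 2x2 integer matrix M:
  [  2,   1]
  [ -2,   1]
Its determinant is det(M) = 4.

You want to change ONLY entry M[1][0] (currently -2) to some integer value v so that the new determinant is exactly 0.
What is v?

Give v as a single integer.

Answer: 2

Derivation:
det is linear in entry M[1][0]: det = old_det + (v - -2) * C_10
Cofactor C_10 = -1
Want det = 0: 4 + (v - -2) * -1 = 0
  (v - -2) = -4 / -1 = 4
  v = -2 + (4) = 2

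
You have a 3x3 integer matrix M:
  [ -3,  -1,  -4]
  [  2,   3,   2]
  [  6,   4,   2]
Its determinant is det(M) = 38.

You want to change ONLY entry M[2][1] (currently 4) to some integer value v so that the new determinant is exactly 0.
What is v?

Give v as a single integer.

det is linear in entry M[2][1]: det = old_det + (v - 4) * C_21
Cofactor C_21 = -2
Want det = 0: 38 + (v - 4) * -2 = 0
  (v - 4) = -38 / -2 = 19
  v = 4 + (19) = 23

Answer: 23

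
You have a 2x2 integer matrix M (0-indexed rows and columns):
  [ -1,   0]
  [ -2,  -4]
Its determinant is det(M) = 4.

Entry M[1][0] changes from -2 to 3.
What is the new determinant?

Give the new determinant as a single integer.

det is linear in row 1: changing M[1][0] by delta changes det by delta * cofactor(1,0).
Cofactor C_10 = (-1)^(1+0) * minor(1,0) = 0
Entry delta = 3 - -2 = 5
Det delta = 5 * 0 = 0
New det = 4 + 0 = 4

Answer: 4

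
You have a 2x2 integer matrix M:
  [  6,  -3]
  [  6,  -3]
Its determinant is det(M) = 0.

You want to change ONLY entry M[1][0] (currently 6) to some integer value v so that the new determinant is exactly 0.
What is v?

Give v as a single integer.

Answer: 6

Derivation:
det is linear in entry M[1][0]: det = old_det + (v - 6) * C_10
Cofactor C_10 = 3
Want det = 0: 0 + (v - 6) * 3 = 0
  (v - 6) = 0 / 3 = 0
  v = 6 + (0) = 6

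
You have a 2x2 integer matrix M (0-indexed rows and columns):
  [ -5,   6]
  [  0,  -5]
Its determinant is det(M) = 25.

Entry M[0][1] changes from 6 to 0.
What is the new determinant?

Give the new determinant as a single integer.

det is linear in row 0: changing M[0][1] by delta changes det by delta * cofactor(0,1).
Cofactor C_01 = (-1)^(0+1) * minor(0,1) = 0
Entry delta = 0 - 6 = -6
Det delta = -6 * 0 = 0
New det = 25 + 0 = 25

Answer: 25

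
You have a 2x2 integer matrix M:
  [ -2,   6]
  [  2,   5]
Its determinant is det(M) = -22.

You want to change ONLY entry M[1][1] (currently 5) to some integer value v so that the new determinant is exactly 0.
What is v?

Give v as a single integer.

Answer: -6

Derivation:
det is linear in entry M[1][1]: det = old_det + (v - 5) * C_11
Cofactor C_11 = -2
Want det = 0: -22 + (v - 5) * -2 = 0
  (v - 5) = 22 / -2 = -11
  v = 5 + (-11) = -6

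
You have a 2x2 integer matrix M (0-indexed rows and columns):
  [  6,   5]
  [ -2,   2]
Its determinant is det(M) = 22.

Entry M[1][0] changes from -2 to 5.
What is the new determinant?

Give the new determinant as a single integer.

Answer: -13

Derivation:
det is linear in row 1: changing M[1][0] by delta changes det by delta * cofactor(1,0).
Cofactor C_10 = (-1)^(1+0) * minor(1,0) = -5
Entry delta = 5 - -2 = 7
Det delta = 7 * -5 = -35
New det = 22 + -35 = -13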